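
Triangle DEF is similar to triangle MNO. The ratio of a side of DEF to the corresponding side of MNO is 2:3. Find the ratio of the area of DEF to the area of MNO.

Area ratio = (side ratio)^2 = (2/3)^2 = 4:9.

4:9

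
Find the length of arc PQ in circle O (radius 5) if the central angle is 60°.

Arc length = 2πr × θ/360
= 2π × 5 × 1/6
= 5*pi/3

5*pi/3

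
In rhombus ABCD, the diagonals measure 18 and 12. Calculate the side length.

In a rhombus, the diagonals bisect each other perpendicularly, creating four congruent right triangles.
Each triangle has legs 9 (half of 18) and 6 (half of 12).
The hypotenuse of each right triangle is a side of the rhombus:
side = sqrt(9^2 + 6^2) = sqrt(117) = 3*sqrt(13)

3*sqrt(13)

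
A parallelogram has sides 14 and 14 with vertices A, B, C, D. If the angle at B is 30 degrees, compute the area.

Area = a * b * sin(theta)
Area = 14 * 14 * sin(30 degrees)
Area = 196 * 1/2
Area = 98

98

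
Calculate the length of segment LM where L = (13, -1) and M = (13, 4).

d = sqrt((13 - 13)^2 + (4 - -1)^2)
d = sqrt(0^2 + 5^2)
d = sqrt(0 + 25)
d = sqrt(25) = 5

5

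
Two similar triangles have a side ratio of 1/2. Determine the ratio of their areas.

Area ratio = (side ratio)^2 = (1/2)^2 = 1:4.

1:4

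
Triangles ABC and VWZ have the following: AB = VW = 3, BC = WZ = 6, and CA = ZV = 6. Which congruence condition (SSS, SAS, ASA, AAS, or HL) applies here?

The given information provides:
AB = VW = 3, BC = WZ = 6, and CA = ZV = 6
This matches the SSS congruence theorem.
All three pairs of corresponding sides are equal (Side-Side-Side).

SSS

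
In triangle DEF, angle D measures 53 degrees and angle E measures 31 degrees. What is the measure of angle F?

Let angle F = x. Then 53 + 31 + x = 180.
x = 180 - 84 = 96 degrees.

96 degrees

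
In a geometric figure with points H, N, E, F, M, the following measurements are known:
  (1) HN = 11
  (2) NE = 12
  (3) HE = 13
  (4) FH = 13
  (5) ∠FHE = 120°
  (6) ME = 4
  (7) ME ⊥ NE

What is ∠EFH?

Step 1: By the law of cosines on triangle FHE: FE² = 13² + 13² − 2·13·13·cos(120°) = 507, so FE = 13·√3.
Step 2: By the inverse law of cosines on triangle EFH: cos(∠EFH) = ((13·√3)² + 13² − 13²) / (2·13·√3·13) = 507/585.43 = 0.866, so ∠EFH = 30°.

Therefore, the measure of angle ∠EFH = 30°.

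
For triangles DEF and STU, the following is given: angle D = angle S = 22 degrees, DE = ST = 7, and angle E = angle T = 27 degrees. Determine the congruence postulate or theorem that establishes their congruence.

The given information provides:
angle D = angle S = 22 degrees, DE = ST = 7, and angle E = angle T = 27 degrees
This matches the ASA congruence theorem.
Two pairs of corresponding angles and the included side are equal (Angle-Side-Angle).

ASA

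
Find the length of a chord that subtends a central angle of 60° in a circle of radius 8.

Chord = 2(8) sin(30°) = 8

8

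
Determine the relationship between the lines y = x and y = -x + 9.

Slope of line 1: m1 = 1
Slope of line 2: m2 = -1
Two lines are perpendicular when the product of their slopes is -1 (negative reciprocals).
m1 * m2 = (1) * (-1) = -1, confirming perpendicularity.

Perpendicular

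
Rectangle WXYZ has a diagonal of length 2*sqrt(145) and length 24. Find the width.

b = sqrt(d^2 - a^2) = sqrt(580 - 576) = sqrt(4) = 2

2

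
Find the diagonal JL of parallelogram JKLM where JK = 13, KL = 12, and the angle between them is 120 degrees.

The diagonal of a parallelogram can be found by treating two adjacent sides and the diagonal as a triangle.
Applying the law of cosines with sides 13, 12 and included angle 120°:
d^2 = 169 + 144 - 312*cos(120°) = 469
d = sqrt(469)

sqrt(469)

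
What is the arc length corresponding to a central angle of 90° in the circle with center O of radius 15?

Arc length = 2πr × θ/360
= 2π × 15 × 1/4
= 15*pi/2

15*pi/2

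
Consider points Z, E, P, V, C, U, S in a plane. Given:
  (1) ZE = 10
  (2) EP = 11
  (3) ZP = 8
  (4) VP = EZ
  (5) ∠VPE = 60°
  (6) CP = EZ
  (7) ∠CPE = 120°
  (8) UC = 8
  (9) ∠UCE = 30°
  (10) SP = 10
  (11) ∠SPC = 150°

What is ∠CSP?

From the given relations: CP = EZ = 10.
Step 1: By the law of cosines on triangle SPC: SC² = 10² + 10² − 2·10·10·cos(150°) = 373.21, so SC ≈ 19.32.
Step 2: By the inverse law of cosines on triangle CSP: cos(∠CSP) = (19.32² + 10² − 10²) / (2·19.32·10) = 373.21/386.37 = 0.9659, so ∠CSP = 15°.

Therefore, the measure of angle ∠CSP = 15°.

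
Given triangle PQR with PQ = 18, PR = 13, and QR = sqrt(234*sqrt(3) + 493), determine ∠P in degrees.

When all three sides of a triangle are known, the law of cosines can be rearranged to find any angle.
cos(C) = (a² + b² - c²) / (2ab) gives cos(P) = -sqrt(3)/2.
Taking the inverse cosine: P = 150°.

150°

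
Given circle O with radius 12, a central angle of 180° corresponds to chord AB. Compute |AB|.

Chord length = 2r sin(θ/2)
= 2 × 12 × sin(180°/2)
= 2 × 12 × sin(90°)
= 24

24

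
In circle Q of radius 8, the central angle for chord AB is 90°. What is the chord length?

Chord length = 2r sin(θ/2)
= 2 × 8 × sin(90°/2)
= 2 × 8 × sin(45°)
= 8*sqrt(2)

8*sqrt(2)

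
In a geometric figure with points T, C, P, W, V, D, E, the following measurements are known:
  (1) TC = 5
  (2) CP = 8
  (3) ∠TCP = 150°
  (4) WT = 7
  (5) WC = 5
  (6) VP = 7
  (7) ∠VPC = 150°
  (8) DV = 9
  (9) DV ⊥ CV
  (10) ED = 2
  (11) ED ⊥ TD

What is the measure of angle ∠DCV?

Step 1: By the law of cosines on triangle CPV: CV² = 8² + 7² − 2·8·7·cos(150°) = 209.99, so CV ≈ 14.49.
Step 2: By the law of cosines on triangle CVD: CD² = 14.49² + 9² − 2·14.49·9·cos(90°) = 290.99, so CD ≈ 17.06.
Step 3: By the inverse law of cosines on triangle DCV: cos(∠DCV) = (17.06² + 14.49² − 9²) / (2·17.06·14.49) = 419.99/494.4 = 0.8495, so ∠DCV = 31.84°.

Therefore, the measure of angle ∠DCV = 31.84°.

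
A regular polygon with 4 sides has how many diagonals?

Total line segments between 4 vertices = C(4,2) = 6.
Subtract the 4 sides: 6 - 4 = 2 diagonals.

2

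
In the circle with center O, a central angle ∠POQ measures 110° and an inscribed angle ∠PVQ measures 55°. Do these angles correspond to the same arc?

By the inscribed angle theorem, if both angles subtend the same arc, the inscribed angle must be half the central angle.
Half of 110° = 55°, which equals the given inscribed angle of 55°.
Therefore, yes, they correspond to the same arc.

Yes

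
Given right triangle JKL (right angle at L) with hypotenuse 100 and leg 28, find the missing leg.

KL = sqrt(100^2 - 28^2) = sqrt(9216) = 96

96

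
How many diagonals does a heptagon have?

Total line segments between 7 vertices = C(7,2) = 21.
Subtract the 7 sides: 21 - 7 = 14 diagonals.

14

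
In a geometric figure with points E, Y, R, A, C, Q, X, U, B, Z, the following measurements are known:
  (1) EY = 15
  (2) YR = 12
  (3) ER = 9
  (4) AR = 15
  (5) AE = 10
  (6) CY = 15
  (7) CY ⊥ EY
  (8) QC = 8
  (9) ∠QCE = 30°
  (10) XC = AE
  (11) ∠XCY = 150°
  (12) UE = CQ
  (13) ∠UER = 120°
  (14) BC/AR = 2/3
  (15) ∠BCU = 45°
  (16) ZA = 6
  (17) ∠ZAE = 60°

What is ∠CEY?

Step 1: By the law of cosines on triangle EYC: EC² = 15² + 15² − 2·15·15·cos(90°) = 450, so EC = 15·√2.
Step 2: By the inverse law of cosines on triangle CEY: cos(∠CEY) = ((15·√2)² + 15² − 15²) / (2·15·√2·15) = 450/636.4 = 0.7071, so ∠CEY = 45°.

Therefore, the measure of angle ∠CEY = 45°.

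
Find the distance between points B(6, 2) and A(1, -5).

d = sqrt((-5)^2 + (-7)^2) = sqrt(74)

sqrt(74)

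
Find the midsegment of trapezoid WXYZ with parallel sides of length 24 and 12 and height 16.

midsegment = (24 + 12) / 2 = 36 / 2 = 18

18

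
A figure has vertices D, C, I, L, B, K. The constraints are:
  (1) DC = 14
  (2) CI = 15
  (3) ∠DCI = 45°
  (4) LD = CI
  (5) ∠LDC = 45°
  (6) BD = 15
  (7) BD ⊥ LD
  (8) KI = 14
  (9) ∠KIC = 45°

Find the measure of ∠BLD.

From the given relations: LD = CI = 15.
Step 1: By the law of cosines on triangle LDB: LB² = 15² + 15² − 2·15·15·cos(90°) = 450, so LB = 15·√2.
Step 2: By the inverse law of cosines on triangle BLD: cos(∠BLD) = ((15·√2)² + 15² − 15²) / (2·15·√2·15) = 450/636.4 = 0.7071, so ∠BLD = 45°.

Therefore, the measure of angle ∠BLD = 45°.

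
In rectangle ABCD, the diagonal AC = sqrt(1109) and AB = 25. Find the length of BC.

b = sqrt(d^2 - a^2) = sqrt(1109 - 625) = sqrt(484) = 22

22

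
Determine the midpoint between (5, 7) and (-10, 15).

The midpoint is the point halfway along the segment.
Move half the horizontal distance: 5 + (-10 - 5)/2 = 5 + -15/2 = -5/2
Move half the vertical distance: 7 + (15 - 7)/2 = 7 + 8/2 = 11
Midpoint = (-5/2, 11)

(-5/2, 11)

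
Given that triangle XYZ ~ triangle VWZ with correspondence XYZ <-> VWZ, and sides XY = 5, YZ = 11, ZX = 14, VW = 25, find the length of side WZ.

k = 25/5 = 5. WZ = 5 * 11 = 55.

55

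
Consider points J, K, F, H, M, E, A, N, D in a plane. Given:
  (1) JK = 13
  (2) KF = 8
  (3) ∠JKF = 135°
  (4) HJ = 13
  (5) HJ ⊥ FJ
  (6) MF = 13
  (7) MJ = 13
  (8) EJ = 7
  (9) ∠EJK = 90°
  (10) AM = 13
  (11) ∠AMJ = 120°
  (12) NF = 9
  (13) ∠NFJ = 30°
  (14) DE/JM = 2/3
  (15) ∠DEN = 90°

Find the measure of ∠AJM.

Step 1: By the law of cosines on triangle JMA: JA² = 13² + 13² − 2·13·13·cos(120°) = 507, so JA = 13·√3.
Step 2: By the inverse law of cosines on triangle AJM: cos(∠AJM) = ((13·√3)² + 13² − 13²) / (2·13·√3·13) = 507/585.43 = 0.866, so ∠AJM = 30°.

Therefore, the measure of angle ∠AJM = 30°.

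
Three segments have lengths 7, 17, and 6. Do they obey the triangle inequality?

The longest side is 17. The other two sides sum to 6 + 7 = 13.
Since 13 ≤ 17, the two shorter sides cannot reach around to close the triangle.

No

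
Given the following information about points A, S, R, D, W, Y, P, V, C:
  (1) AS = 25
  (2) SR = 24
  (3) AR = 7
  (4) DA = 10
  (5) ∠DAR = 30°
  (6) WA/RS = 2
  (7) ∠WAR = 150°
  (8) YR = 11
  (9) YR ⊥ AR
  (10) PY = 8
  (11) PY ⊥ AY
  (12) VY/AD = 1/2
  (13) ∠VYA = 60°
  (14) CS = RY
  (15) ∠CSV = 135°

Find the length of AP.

Step 1: By the law of cosines on triangle ARY: AY² = 7² + 11² − 2·7·11·cos(90°) = 170, so AY = √170.
Step 2: By the law of cosines on triangle AYP: AP² = √170² + 8² − 2·√170·8·cos(90°) = 234, so AP = 3·√26.

Therefore, the length of AP = 3·√26.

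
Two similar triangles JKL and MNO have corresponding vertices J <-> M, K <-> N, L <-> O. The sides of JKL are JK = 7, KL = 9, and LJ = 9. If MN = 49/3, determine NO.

Similar triangles have proportional sides. Setting up the proportion:
MN / JK = NO / KL
49/3 / 7 = NO / 9
NO = 9 * 49/3 / 7 = 21.

21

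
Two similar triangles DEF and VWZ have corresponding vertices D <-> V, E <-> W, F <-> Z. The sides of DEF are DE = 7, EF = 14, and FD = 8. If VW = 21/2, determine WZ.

Similar triangles have proportional sides. Setting up the proportion:
VW / DE = WZ / EF
21/2 / 7 = WZ / 14
WZ = 14 * 21/2 / 7 = 21.

21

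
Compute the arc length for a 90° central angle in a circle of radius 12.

Arc length = 2πr × θ/360
= 2π × 12 × 1/4
= 6*pi

6*pi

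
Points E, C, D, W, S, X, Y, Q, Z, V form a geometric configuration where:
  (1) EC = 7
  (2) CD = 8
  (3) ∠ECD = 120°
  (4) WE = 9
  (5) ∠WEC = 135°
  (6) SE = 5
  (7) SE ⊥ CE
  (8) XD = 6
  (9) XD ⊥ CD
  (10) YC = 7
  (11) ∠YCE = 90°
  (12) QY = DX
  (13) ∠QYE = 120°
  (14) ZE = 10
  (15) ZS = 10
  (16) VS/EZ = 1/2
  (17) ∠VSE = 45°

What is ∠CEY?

Step 1: By the law of cosines on triangle ECY: EY² = 7² + 7² − 2·7·7·cos(90°) = 98, so EY = 7·√2.
Step 2: By the inverse law of cosines on triangle CEY: cos(∠CEY) = (7² + (7·√2)² − 7²) / (2·7·7·√2) = 98/138.59 = 0.7071, so ∠CEY = 45°.

Therefore, the measure of angle ∠CEY = 45°.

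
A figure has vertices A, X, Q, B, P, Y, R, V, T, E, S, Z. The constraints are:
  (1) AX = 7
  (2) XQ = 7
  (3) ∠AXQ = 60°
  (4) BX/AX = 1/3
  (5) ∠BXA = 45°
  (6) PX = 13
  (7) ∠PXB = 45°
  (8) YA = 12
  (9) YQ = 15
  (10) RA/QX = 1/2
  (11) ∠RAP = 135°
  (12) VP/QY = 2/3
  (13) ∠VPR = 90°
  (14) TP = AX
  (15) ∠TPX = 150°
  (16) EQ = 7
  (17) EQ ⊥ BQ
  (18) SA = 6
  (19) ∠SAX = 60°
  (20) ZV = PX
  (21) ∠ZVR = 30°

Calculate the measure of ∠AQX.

Step 1: By the law of cosines on triangle QXA: QA² = 7² + 7² − 2·7·7·cos(60°) = 49, so QA = 7.
Step 2: By the inverse law of cosines on triangle AQX: cos(∠AQX) = (7² + 7² − 7²) / (2·7·7) = 49/98 = 0.5, so ∠AQX = 60°.

Therefore, the measure of angle ∠AQX = 60°.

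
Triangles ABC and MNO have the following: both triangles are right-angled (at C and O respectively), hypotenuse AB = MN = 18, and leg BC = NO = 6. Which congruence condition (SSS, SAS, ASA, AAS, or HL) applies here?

Consider the given information: both triangles are right-angled (at C and O respectively), hypotenuse AB = MN = 18, and leg BC = NO = 6
This is not SAS or AAS: SAS requires two sides and the included angle between them. AAS requires two angles and a non-included side.
The correct criterion is HL. The hypotenuse and one leg of two right triangles are equal (Hypotenuse-Leg).

HL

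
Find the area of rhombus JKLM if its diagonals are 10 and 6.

Area of a rhombus = (d1 * d2) / 2
Area = (10 * 6) / 2
Area = 60 / 2
Area = 30

30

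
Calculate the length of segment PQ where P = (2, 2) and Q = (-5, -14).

The horizontal distance is |-5 - 2| = 7 and the vertical distance is |-14 - 2| = 16.
By the Pythagorean theorem, d = sqrt(7^2 + 16^2) = sqrt(305).

sqrt(305)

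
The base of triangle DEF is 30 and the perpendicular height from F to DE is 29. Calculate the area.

A triangle's area is half the area of a rectangle with the same base and height.
Area = (1/2) * 30 * 29 = 435.

435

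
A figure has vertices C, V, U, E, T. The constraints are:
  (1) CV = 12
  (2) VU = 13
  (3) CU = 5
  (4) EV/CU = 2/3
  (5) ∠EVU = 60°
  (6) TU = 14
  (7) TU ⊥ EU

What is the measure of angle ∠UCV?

Step 1: By the inverse law of cosines on triangle UCV: cos(∠UCV) = (5² + 12² − 13²) / (2·5·12) = 0/120 = 0, so ∠UCV = 90°.

Therefore, the measure of angle ∠UCV = 90°.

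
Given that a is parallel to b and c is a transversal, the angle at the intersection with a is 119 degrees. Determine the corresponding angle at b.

Corresponding angles are equal: 119 degrees.

119 degrees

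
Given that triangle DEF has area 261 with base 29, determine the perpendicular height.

height = 2 * 261 / 29 = 18

18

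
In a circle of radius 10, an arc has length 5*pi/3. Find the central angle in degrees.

Arc length L = 2πr × θ/360, so θ = 360L / (2πr).
θ = 360 × 5*pi/3 / (2π × 10)
θ = 30°
θ = 30°

30°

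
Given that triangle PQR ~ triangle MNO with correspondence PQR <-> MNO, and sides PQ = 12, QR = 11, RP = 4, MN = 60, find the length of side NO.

Similar triangles have proportional sides. Setting up the proportion:
MN / PQ = NO / QR
60 / 12 = NO / 11
NO = 11 * 60 / 12 = 55.

55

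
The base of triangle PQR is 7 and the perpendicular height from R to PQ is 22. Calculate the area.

A triangle's area is half the area of a rectangle with the same base and height.
Area = (1/2) * 7 * 22 = 77.

77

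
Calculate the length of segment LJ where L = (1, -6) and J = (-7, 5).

d = sqrt((-7 - 1)^2 + (5 - -6)^2)
d = sqrt(-8^2 + 11^2)
d = sqrt(64 + 121)
d = sqrt(185)

sqrt(185)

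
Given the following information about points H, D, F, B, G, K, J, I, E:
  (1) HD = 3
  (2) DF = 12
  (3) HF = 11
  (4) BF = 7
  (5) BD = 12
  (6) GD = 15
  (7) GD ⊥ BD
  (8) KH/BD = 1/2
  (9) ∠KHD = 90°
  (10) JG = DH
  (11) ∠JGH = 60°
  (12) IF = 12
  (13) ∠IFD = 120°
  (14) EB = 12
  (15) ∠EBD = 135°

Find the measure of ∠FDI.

Step 1: By the law of cosines on triangle DFI: DI² = 12² + 12² − 2·12·12·cos(120°) = 432, so DI = 12·√3.
Step 2: By the inverse law of cosines on triangle FDI: cos(∠FDI) = (12² + (12·√3)² − 12²) / (2·12·12·√3) = 432/498.83 = 0.866, so ∠FDI = 30°.

Therefore, the measure of angle ∠FDI = 30°.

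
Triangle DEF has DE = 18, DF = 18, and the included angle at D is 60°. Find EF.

Law of cosines: EF^2 = 18^2 + 18^2 - 2(18)(18)cos(60°) = 324, so EF = 18.

18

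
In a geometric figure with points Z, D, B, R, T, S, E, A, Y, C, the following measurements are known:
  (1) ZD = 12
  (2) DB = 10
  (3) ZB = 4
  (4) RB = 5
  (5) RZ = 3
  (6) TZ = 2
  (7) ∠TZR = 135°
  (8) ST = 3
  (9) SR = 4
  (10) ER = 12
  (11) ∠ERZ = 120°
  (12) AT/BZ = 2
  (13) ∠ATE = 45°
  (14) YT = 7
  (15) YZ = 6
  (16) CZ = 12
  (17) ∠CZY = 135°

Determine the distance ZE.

Step 1: By the law of cosines on triangle ZRE: ZE² = 3² + 12² − 2·3·12·cos(120°) = 189, so ZE = 3·√21.

Therefore, the length of ZE = 3·√21.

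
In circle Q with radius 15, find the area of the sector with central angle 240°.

The full circle has area πr² = π(15)² = 225*pi.
The sector covers 240° out of 360°, a fraction of 2/3.
Sector area = 225*pi × 2/3 = 150*pi.

150*pi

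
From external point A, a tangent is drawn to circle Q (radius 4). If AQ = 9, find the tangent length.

The tangent, radius, and line from the external point to the center form a right triangle.
The right angle is where the tangent meets the radius.
By the Pythagorean theorem: tangent² + 4² = 9²
tangent² = 81 - 16 = 65
tangent = sqrt(65)

sqrt(65)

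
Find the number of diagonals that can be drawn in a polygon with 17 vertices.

The number of diagonals in an n-gon is n(n - 3)/2.
For n = 17: 17(17 - 3)/2 = 17 × 14 / 2 = 119.

119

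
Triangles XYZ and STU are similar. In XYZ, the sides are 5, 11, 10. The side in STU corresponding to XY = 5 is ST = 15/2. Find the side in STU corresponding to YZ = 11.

k = 15/2/5 = 3/2. TU = 3/2 * 11 = 33/2.

33/2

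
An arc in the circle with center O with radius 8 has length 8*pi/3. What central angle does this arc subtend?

The full circumference is 2πr = 16*pi.
The arc is 8*pi/3 / 16*pi = 1/6 of the full circle.
So the central angle = 1/6 × 360° = 60°.

60°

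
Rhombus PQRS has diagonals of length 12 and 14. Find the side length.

In a rhombus, the diagonals bisect each other perpendicularly, creating four congruent right triangles.
Each triangle has legs 6 (half of 12) and 7 (half of 14).
The hypotenuse of each right triangle is a side of the rhombus:
side = sqrt(6^2 + 7^2) = sqrt(85)

sqrt(85)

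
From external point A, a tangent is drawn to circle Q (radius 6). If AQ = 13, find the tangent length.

tangent = √(d² - r²) = √(13² - 6²) = √(169 - 36) = √133 = sqrt(133)

sqrt(133)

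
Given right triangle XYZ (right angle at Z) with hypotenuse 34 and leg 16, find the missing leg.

By the Pythagorean theorem: YZ^2 = XY^2 - XZ^2
YZ^2 = 34^2 - 16^2 = 1156 - 256 = 900
YZ = sqrt(900) = 30

30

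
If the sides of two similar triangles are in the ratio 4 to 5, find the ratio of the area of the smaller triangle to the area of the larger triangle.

Area ratio = (side ratio)^2 = (4/5)^2 = 16:25.

16:25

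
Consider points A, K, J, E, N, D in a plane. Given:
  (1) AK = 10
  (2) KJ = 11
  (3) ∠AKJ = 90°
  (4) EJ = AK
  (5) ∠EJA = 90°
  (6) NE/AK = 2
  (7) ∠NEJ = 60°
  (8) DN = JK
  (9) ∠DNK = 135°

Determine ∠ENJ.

From the given relations: NE = 2·AK = 2·10 = 20; EJ = AK = 10.
Step 1: By the law of cosines on triangle NEJ: NJ² = 20² + 10² − 2·20·10·cos(60°) = 300, so NJ = 10·√3.
Step 2: By the inverse law of cosines on triangle ENJ: cos(∠ENJ) = (20² + (10·√3)² − 10²) / (2·20·10·√3) = 600/692.82 = 0.866, so ∠ENJ = 30°.

Therefore, the measure of angle ∠ENJ = 30°.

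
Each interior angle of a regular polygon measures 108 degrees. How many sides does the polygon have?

Exterior angle = 180 - 108 = 72. n = 360 / 72 = 5.

5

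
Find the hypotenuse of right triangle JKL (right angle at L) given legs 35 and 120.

In a right triangle, the square of the hypotenuse equals the sum of the squares of the two legs.
The legs are 35 and 120, so the hypotenuse = sqrt(1225 + 14400) = sqrt(15625) = 125.

125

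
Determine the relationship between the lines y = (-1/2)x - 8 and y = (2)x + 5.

Slope of line 1: m1 = -1/2
Slope of line 2: m2 = 2
Two lines are perpendicular when the product of their slopes is -1 (negative reciprocals).
m1 * m2 = (-1/2) * (2) = -1, confirming perpendicularity.

Perpendicular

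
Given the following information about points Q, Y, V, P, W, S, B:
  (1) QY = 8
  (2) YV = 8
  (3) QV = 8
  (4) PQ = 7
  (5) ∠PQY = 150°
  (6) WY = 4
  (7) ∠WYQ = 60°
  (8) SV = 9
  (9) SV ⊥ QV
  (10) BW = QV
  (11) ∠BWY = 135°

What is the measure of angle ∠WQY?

Step 1: By the law of cosines on triangle QYW: QW² = 8² + 4² − 2·8·4·cos(60°) = 48, so QW = 4·√3.
Step 2: By the inverse law of cosines on triangle WQY: cos(∠WQY) = ((4·√3)² + 8² − 4²) / (2·4·√3·8) = 96/110.85 = 0.866, so ∠WQY = 30°.

Therefore, the measure of angle ∠WQY = 30°.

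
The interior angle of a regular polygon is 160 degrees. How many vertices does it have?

Exterior angle = 180 - 160 = 20. n = 360 / 20 = 18.

18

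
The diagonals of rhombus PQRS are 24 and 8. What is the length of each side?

Half-diagonals are 12 and 4. side = sqrt(12^2 + 4^2) = sqrt(160) = 4*sqrt(10)

4*sqrt(10)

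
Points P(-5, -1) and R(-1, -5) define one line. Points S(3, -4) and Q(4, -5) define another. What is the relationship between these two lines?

Slope of line 1: m1 = (-5 - -1)/(-1 - -5) = -4/4 = -1
Slope of line 2: m2 = (-5 - -4)/(4 - 3) = -1/1 = -1
Since m1 = m2 = -1, the lines are parallel.

Parallel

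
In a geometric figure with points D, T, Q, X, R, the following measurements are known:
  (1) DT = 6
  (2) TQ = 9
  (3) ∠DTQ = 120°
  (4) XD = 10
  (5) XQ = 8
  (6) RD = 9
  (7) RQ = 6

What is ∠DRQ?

Step 1: By the law of cosines on triangle DTQ: DQ² = 6² + 9² − 2·6·9·cos(120°) = 171, so DQ = 3·√19.
Step 2: By the inverse law of cosines on triangle DRQ: cos(∠DRQ) = (9² + 6² − (3·√19)²) / (2·9·6) = -54/108 = -0.5, so ∠DRQ = 120°.

Therefore, the measure of angle ∠DRQ = 120°.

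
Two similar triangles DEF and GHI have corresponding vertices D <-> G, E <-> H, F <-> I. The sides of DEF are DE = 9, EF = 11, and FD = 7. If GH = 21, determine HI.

Similar triangles have proportional sides. Setting up the proportion:
GH / DE = HI / EF
21 / 9 = HI / 11
HI = 11 * 21 / 9 = 77/3.

77/3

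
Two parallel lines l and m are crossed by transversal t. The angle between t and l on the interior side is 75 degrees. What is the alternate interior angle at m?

Alternate interior angles formed by parallel lines and a transversal are equal.
The given angle is 75 degrees.
The alternate interior angle = 75 degrees.

75 degrees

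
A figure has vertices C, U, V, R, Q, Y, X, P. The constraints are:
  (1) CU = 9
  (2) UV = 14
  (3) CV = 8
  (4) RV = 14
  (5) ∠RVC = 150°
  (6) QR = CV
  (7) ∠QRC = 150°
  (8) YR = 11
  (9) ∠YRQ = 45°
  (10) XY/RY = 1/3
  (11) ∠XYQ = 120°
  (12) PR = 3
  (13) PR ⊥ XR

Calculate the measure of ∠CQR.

From the given relations: QR = CV = 8.
Step 1: By the law of cosines on triangle CVR: CR² = 8² + 14² − 2·8·14·cos(150°) = 453.99, so CR ≈ 21.31.
Step 2: By the law of cosines on triangle QRC: QC² = 8² + 21.31² − 2·8·21.31·cos(150°) = 813.23, so QC ≈ 28.52.
Step 3: By the inverse law of cosines on triangle CQR: cos(∠CQR) = (28.52² + 8² − 21.31²) / (2·28.52·8) = 423.24/456.27 = 0.9276, so ∠CQR = 21.94°.

Therefore, the measure of angle ∠CQR = 21.94°.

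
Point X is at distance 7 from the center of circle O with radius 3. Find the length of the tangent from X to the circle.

Let T be the point of tangency. Then OT ⊥ XT (radius ⊥ tangent).
In right triangle OTX: OX² = OT² + XT²
7² = 3² + XT²
XT² = 40, XT = 2*sqrt(10)

2*sqrt(10)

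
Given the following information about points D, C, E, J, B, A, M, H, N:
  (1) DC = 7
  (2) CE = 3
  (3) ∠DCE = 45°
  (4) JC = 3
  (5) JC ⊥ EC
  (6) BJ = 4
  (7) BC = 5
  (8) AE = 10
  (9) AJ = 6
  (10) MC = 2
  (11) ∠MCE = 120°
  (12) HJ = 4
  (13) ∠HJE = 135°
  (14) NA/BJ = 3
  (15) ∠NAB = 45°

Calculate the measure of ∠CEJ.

Step 1: By the law of cosines on triangle ECJ: EJ² = 3² + 3² − 2·3·3·cos(90°) = 18, so EJ = 3·√2.
Step 2: By the inverse law of cosines on triangle CEJ: cos(∠CEJ) = (3² + (3·√2)² − 3²) / (2·3·3·√2) = 18/25.46 = 0.7071, so ∠CEJ = 45°.

Therefore, the measure of angle ∠CEJ = 45°.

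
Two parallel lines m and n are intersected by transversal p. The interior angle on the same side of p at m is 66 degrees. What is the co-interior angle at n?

Co-interior (same-side interior) angles are between the parallel lines on the same side of the transversal.
Unlike corresponding or alternate interior angles, they are supplementary rather than equal.
So the angle = 180 - 66 = 114 degrees.

114 degrees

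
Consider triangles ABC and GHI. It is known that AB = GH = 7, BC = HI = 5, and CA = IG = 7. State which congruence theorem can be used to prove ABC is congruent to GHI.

The given information provides:
AB = GH = 7, BC = HI = 5, and CA = IG = 7
This matches the SSS congruence theorem.
All three pairs of corresponding sides are equal (Side-Side-Side).

SSS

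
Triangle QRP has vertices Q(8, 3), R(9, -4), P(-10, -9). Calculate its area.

Shoelace: Area = (1/2)|8(-4--9) + 9(-9-3) + -10(3--4)| = (1/2)(138) = 69

69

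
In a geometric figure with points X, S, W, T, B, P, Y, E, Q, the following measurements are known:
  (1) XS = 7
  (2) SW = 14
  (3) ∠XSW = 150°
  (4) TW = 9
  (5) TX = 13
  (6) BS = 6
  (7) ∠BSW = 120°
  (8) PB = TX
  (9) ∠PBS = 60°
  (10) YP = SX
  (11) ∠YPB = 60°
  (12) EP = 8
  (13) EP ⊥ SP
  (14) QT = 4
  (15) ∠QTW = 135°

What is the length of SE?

From the given relations: PB = TX = 13.
Step 1: By the law of cosines on triangle SBP: SP² = 6² + 13² − 2·6·13·cos(60°) = 127, so SP = √127.
Step 2: By the law of cosines on triangle SPE: SE² = √127² + 8² − 2·√127·8·cos(90°) = 191, so SE = √191.

Therefore, the length of SE = √191.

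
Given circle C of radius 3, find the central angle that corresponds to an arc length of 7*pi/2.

The full circumference is 2πr = 6*pi.
The arc is 7*pi/2 / 6*pi = 7/12 of the full circle.
So the central angle = 7/12 × 360° = 210°.

210°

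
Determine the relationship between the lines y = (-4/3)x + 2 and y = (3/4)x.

Slope of line 1: m1 = -4/3
Slope of line 2: m2 = 3/4
m1 * m2 = -1, so perpendicular.

Perpendicular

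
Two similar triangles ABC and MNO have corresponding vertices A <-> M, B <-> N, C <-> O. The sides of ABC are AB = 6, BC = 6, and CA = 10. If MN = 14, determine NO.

k = 14/6 = 7/3. NO = 7/3 * 6 = 14.

14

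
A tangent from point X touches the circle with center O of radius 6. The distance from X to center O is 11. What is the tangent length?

tangent = √(d² - r²) = √(11² - 6²) = √(121 - 36) = √85 = sqrt(85)

sqrt(85)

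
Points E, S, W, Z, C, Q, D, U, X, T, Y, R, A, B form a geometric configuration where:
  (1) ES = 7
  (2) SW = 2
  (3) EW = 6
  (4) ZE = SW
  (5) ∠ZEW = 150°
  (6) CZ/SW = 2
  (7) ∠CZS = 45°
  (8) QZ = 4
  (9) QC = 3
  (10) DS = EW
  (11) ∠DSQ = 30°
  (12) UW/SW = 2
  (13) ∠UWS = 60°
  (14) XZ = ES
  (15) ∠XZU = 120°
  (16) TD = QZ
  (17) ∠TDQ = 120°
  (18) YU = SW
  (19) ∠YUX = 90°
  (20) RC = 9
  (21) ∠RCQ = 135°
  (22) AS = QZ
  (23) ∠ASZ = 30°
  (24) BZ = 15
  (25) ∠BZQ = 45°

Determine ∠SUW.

From the given relations: UW = 2·SW = 2·2 = 4.
Step 1: By the law of cosines on triangle UWS: US² = 4² + 2² − 2·4·2·cos(60°) = 12, so US = 2·√3.
Step 2: By the inverse law of cosines on triangle SUW: cos(∠SUW) = ((2·√3)² + 4² − 2²) / (2·2·√3·4) = 24/27.71 = 0.866, so ∠SUW = 30°.

Therefore, the measure of angle ∠SUW = 30°.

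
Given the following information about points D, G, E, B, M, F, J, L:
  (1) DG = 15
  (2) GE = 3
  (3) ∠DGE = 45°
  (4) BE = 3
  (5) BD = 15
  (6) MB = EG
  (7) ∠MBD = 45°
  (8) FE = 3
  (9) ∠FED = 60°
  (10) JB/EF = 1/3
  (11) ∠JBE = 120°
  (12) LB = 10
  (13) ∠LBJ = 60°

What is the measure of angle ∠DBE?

Step 1: By the law of cosines on triangle DGE: DE² = 15² + 3² − 2·15·3·cos(45°) = 170.36, so DE ≈ 13.05.
Step 2: By the inverse law of cosines on triangle DBE: cos(∠DBE) = (15² + 3² − 13.05²) / (2·15·3) = 63.64/90 = 0.7071, so ∠DBE = 45°.

Therefore, the measure of angle ∠DBE = 45°.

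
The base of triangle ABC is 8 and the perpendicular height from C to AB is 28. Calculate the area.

A triangle's area is half the area of a rectangle with the same base and height.
Area = (1/2) * 8 * 28 = 112.

112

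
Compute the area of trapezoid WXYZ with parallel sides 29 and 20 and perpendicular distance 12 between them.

Area of a trapezoid = (base1 + base2) * height / 2
Area = (29 + 20) * 12 / 2
Area = 49 * 12 / 2
Area = 588 / 2
Area = 294

294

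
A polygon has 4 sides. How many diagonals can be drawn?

Each of the 4 vertices connects to 1 non-adjacent vertices via diagonals.
Total connections = 4 × 1 = 4, but each diagonal is counted twice.
Number of diagonals = 4 / 2 = 2.

2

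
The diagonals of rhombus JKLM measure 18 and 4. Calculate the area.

Area = (18 * 4) / 2 = 72 / 2 = 36

36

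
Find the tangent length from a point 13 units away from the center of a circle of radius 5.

Let T be the point of tangency. Then OT ⊥ PT (radius ⊥ tangent).
In right triangle OTP: OP² = OT² + PT²
13² = 5² + PT²
PT² = 144, PT = 12

12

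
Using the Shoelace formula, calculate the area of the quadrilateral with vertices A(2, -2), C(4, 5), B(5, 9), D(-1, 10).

Shoelace: sum of cross terms = 70, Area = (1/2)|70| = 35

35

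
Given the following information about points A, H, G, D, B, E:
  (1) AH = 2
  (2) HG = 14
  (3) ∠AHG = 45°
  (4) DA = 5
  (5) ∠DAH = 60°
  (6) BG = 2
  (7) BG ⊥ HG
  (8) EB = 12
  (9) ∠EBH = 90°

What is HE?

Step 1: By the law of cosines on triangle BGH: BH² = 2² + 14² − 2·2·14·cos(90°) = 200, so BH = 10·√2.
Step 2: By the law of cosines on triangle HBE: HE² = (10·√2)² + 12² − 2·10·√2·12·cos(90°) = 344, so HE = 2·√86.

Therefore, the length of HE = 2·√86.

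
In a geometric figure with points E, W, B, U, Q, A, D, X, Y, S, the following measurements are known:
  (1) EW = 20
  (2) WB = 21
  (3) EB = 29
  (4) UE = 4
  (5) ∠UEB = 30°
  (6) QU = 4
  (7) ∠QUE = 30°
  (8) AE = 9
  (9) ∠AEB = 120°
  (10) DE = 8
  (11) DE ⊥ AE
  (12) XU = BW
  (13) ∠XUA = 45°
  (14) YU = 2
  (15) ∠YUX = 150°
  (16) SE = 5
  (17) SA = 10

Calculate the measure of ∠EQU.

Step 1: By the law of cosines on triangle QUE: QE² = 4² + 4² − 2·4·4·cos(30°) = 4.29, so QE ≈ 2.07.
Step 2: By the inverse law of cosines on triangle EQU: cos(∠EQU) = (2.07² + 4² − 4²) / (2·2.07·4) = 4.29/16.56 = 0.2588, so ∠EQU = 75°.

Therefore, the measure of angle ∠EQU = 75°.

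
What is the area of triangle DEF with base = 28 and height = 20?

Area = (1/2) * base * height
Area = (1/2) * 28 * 20
Area = 280

280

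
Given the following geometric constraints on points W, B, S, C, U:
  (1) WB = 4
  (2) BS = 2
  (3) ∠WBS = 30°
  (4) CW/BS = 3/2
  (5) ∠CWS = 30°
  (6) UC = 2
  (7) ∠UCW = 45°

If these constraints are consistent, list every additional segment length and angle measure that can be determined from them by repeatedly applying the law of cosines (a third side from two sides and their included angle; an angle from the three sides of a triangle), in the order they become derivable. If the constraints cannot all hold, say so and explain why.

The constraints are consistent. Derivable facts, in order:
After 1 step:
- WS ≈ 2.48
- WU ≈ 2.12
After 2 steps:
- SC ≈ 1.5
- ∠BSW = 126.21°
- ∠BWS = 23.79°
- ∠CUW = 93.27°
- ∠CWU = 41.73°
After 3 steps:
- ∠CSW = 94.55°
- ∠SCW = 55.45°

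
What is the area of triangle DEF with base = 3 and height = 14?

A triangle's area is half the area of a rectangle with the same base and height.
Area = (1/2) * 3 * 14 = 21.

21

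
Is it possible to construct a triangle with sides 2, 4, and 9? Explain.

Check the triangle inequality: 2 + 4 = 6 ≤ 9.
Since the sum of two sides does not exceed the third, no triangle can be formed.

No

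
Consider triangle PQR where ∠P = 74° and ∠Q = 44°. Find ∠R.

By the triangle angle sum property, the three interior angles of any triangle add up to 180°.
We know angle P = 74° and angle Q = 44°, so their sum is 118°.
Therefore angle R = 180° - 118° = 62°.

62 degrees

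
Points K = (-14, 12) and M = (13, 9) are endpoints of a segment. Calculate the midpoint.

M = ((x₁ + x₂)/2, (y₁ + y₂)/2)
= ((-14 + 13)/2, (12 + 9)/2)
= (-1/2, 21/2) = (-1/2, 21/2)

(-1/2, 21/2)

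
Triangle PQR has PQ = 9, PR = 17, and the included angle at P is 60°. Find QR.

By the law of cosines: QR^2 = PQ^2 + PR^2 - 2*PQ*PR*cos(P)
QR^2 = 9^2 + 17^2 - 2*9*17*cos(60°)
QR^2 = 81 + 289 - 306*(1/2)
QR^2 = 217
QR = sqrt(217)

sqrt(217)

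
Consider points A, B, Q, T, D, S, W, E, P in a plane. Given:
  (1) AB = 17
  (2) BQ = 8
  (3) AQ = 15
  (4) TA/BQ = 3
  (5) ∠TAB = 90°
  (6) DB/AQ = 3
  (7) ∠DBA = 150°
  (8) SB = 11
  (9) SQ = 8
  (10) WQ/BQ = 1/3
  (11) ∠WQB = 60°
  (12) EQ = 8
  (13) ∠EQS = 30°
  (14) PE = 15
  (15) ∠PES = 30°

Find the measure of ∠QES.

Step 1: By the law of cosines on triangle EQS: ES² = 8² + 8² − 2·8·8·cos(30°) = 17.15, so ES ≈ 4.14.
Step 2: By the inverse law of cosines on triangle QES: cos(∠QES) = (8² + 4.14² − 8²) / (2·8·4.14) = 17.15/66.26 = 0.2588, so ∠QES = 75°.

Therefore, the measure of angle ∠QES = 75°.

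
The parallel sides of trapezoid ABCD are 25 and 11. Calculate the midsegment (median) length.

The midsegment of a trapezoid = (base1 + base2) / 2
midsegment = (25 + 11) / 2
midsegment = 36 / 2
midsegment = 18

18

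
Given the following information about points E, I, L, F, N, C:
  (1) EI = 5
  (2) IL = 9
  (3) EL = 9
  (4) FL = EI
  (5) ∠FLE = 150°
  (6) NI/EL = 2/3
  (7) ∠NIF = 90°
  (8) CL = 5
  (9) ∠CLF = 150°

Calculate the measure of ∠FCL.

From the given relations: FL = EI = 5.
Step 1: By the law of cosines on triangle CLF: CF² = 5² + 5² − 2·5·5·cos(150°) = 93.3, so CF ≈ 9.66.
Step 2: By the inverse law of cosines on triangle FCL: cos(∠FCL) = (9.66² + 5² − 5²) / (2·9.66·5) = 93.3/96.59 = 0.9659, so ∠FCL = 15°.

Therefore, the measure of angle ∠FCL = 15°.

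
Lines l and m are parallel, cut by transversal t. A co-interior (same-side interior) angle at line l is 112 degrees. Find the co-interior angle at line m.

Co-interior angles (same-side interior) formed by parallel lines and a transversal are supplementary (sum to 180 degrees).
The given angle is 112 degrees.
The co-interior angle = 180 - 112 = 68 degrees.

68 degrees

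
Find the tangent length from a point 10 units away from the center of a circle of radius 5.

The tangent, radius, and line from the external point to the center form a right triangle.
The right angle is where the tangent meets the radius.
By the Pythagorean theorem: tangent² + 5² = 10²
tangent² = 100 - 25 = 75
tangent = 5*sqrt(3)

5*sqrt(3)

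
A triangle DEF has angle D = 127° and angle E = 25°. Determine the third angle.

By the triangle angle sum property, the three interior angles of any triangle add up to 180°.
We know angle D = 127° and angle E = 25°, so their sum is 152°.
Therefore angle F = 180° - 152° = 28°.

28 degrees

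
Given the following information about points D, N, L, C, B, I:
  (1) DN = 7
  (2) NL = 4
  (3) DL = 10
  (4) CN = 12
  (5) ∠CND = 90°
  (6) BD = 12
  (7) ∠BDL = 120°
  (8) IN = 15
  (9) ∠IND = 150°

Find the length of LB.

Step 1: By the law of cosines on triangle LDB: LB² = 10² + 12² − 2·10·12·cos(120°) = 364, so LB = 2·√91.

Therefore, the length of LB = 2·√91.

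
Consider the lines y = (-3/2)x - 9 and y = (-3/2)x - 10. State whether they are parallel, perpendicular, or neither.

Slope of line 1: m1 = -3/2
Slope of line 2: m2 = -3/2
Since m1 = m2 = -3/2, the lines are parallel.

Parallel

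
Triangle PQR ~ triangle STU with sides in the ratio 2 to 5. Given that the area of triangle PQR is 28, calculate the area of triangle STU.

The ratio of areas of similar triangles = (side ratio)^2.
Side ratio = 2:5, so area ratio = 4:25.
Area of STU / Area of PQR = 25/4
Area of STU = 28 * 25/4 = 175

175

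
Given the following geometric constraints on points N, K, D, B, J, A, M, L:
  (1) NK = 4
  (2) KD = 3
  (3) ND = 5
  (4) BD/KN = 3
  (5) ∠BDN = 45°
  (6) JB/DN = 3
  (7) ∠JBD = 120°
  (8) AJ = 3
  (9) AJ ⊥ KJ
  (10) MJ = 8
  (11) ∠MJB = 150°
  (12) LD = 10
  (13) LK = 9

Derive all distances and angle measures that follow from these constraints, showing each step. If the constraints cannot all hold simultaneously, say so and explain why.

The constraints are consistent.

From the given relations:
  BD = 3·KN = 3·4 = 12
  JB = 3·DN = 3·5 = 15

Step 1: From ND = 5, DB = 12, and ∠NDB = 45°, by the law of cosines:
  NB² = ND² + DB² - 2·ND·DB·cos(45°) = 25 + 144 - 84.85 = 84.15
  NB ≈ 9.17

Step 2: From DB = 12, BJ = 15, and ∠DBJ = 120°, by the law of cosines:
  DJ² = DB² + BJ² - 2·DB·BJ·cos(120°) = 144 + 225 + 180 = 549
  DJ = 3·√61

Step 3: From BJ = 15, JM = 8, and ∠BJM = 150°, by the law of cosines:
  BM² = BJ² + JM² - 2·BJ·JM·cos(150°) = 225 + 64 + 207.8 = 496.8
  BM ≈ 22.29

Step 4: From ND = 5, NK = 4, DK = 3, by the inverse law of cosines:
  cos(∠DNK) = (ND² + NK² - DK²) / (2·ND·NK)
  ∠DNK = 36.87°

Step 5: From KD = 3, KL = 9, DL = 10, by the inverse law of cosines:
  cos(∠DKL) = (KD² + KL² - DL²) / (2·KD·KL)
  ∠DKL = 100.67°

Step 6: From KD = 3, KN = 4, DN = 5, by the inverse law of cosines:
  cos(∠DKN) = (KD² + KN² - DN²) / (2·KD·KN)
  ∠DKN = 90°

Step 7: From DK = 3, DL = 10, KL = 9, by the inverse law of cosines:
  cos(∠KDL) = (DK² + DL² - KL²) / (2·DK·DL)
  ∠KDL = 62.18°

Step 8: From DK = 3, DN = 5, KN = 4, by the inverse law of cosines:
  cos(∠KDN) = (DK² + DN² - KN²) / (2·DK·DN)
  ∠KDN = 53.13°

Step 9: From LD = 10, LK = 9, DK = 3, by the inverse law of cosines:
  cos(∠DLK) = (LD² + LK² - DK²) / (2·LD·LK)
  ∠DLK = 17.15°

Step 10: From NB = 9.17, ND = 5, BD = 12, by the inverse law of cosines:
  cos(∠BND) = (NB² + ND² - BD²) / (2·NB·ND)
  ∠BND = 112.33°

Step 11: From DB = 12, DJ = 3·√61, BJ = 15, by the inverse law of cosines:
  cos(∠BDJ) = (DB² + DJ² - BJ²) / (2·DB·DJ)
  ∠BDJ = 33.67°

Step 12: From BD = 12, BN = 9.17, DN = 5, by the inverse law of cosines:
  cos(∠DBN) = (BD² + BN² - DN²) / (2·BD·BN)
  ∠DBN = 22.67°

Step 13: From BJ = 15, BM = 22.29, JM = 8, by the inverse law of cosines:
  cos(∠JBM) = (BJ² + BM² - JM²) / (2·BJ·BM)
  ∠JBM = 10.34°

Step 14: From JB = 15, JD = 3·√61, BD = 12, by the inverse law of cosines:
  cos(∠BJD) = (JB² + JD² - BD²) / (2·JB·JD)
  ∠BJD = 26.33°

Step 15: From MB = 22.29, MJ = 8, BJ = 15, by the inverse law of cosines:
  cos(∠BMJ) = (MB² + MJ² - BJ²) / (2·MB·MJ)
  ∠BMJ = 19.66°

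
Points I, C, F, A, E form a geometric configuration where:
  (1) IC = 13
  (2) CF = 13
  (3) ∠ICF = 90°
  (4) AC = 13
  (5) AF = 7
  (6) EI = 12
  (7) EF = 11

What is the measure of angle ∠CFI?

Step 1: By the law of cosines on triangle FCI: FI² = 13² + 13² − 2·13·13·cos(90°) = 338, so FI = 13·√2.
Step 2: By the inverse law of cosines on triangle CFI: cos(∠CFI) = (13² + (13·√2)² − 13²) / (2·13·13·√2) = 338/478 = 0.7071, so ∠CFI = 45°.

Therefore, the measure of angle ∠CFI = 45°.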